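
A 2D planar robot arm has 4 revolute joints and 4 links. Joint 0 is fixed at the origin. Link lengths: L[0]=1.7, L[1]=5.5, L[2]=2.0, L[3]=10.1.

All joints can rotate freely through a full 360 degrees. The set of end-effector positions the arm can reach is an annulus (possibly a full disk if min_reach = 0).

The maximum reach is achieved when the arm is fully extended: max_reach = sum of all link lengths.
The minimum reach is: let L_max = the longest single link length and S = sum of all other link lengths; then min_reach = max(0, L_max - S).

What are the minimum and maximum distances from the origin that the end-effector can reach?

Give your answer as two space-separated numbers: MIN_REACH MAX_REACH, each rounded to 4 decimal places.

Link lengths: [1.7, 5.5, 2.0, 10.1]
max_reach = 1.7 + 5.5 + 2 + 10.1 = 19.3
L_max = max([1.7, 5.5, 2.0, 10.1]) = 10.1
S (sum of others) = 19.3 - 10.1 = 9.2
min_reach = max(0, 10.1 - 9.2) = max(0, 0.9) = 0.9

Answer: 0.9000 19.3000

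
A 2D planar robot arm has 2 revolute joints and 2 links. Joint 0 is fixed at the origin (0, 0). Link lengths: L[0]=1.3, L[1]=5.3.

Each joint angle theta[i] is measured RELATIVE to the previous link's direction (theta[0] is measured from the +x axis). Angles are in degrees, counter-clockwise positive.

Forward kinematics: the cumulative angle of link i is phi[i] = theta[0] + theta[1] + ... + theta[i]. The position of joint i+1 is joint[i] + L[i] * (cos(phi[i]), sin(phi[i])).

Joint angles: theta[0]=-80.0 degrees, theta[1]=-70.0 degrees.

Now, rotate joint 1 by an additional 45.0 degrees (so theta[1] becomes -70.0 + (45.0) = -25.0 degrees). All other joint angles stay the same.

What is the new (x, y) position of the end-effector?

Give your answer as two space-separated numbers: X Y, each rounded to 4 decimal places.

joint[0] = (0.0000, 0.0000)  (base)
link 0: phi[0] = -80 = -80 deg
  cos(-80 deg) = 0.1736, sin(-80 deg) = -0.9848
  joint[1] = (0.0000, 0.0000) + 1.3 * (0.1736, -0.9848) = (0.0000 + 0.2257, 0.0000 + -1.2803) = (0.2257, -1.2803)
link 1: phi[1] = -80 + -25 = -105 deg
  cos(-105 deg) = -0.2588, sin(-105 deg) = -0.9659
  joint[2] = (0.2257, -1.2803) + 5.3 * (-0.2588, -0.9659) = (0.2257 + -1.3717, -1.2803 + -5.1194) = (-1.1460, -6.3997)
End effector: (-1.1460, -6.3997)

Answer: -1.1460 -6.3997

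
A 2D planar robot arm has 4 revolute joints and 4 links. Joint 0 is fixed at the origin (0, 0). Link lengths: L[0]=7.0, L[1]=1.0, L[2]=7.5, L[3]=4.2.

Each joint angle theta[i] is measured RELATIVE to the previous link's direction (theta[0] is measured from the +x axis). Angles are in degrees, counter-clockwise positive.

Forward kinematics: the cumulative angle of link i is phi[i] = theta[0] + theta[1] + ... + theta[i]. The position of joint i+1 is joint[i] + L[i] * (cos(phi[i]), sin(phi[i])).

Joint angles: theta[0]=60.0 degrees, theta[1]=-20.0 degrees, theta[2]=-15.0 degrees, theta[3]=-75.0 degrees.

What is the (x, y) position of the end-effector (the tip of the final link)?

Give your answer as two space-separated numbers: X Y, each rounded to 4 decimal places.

Answer: 13.7631 6.6572

Derivation:
joint[0] = (0.0000, 0.0000)  (base)
link 0: phi[0] = 60 = 60 deg
  cos(60 deg) = 0.5000, sin(60 deg) = 0.8660
  joint[1] = (0.0000, 0.0000) + 7 * (0.5000, 0.8660) = (0.0000 + 3.5000, 0.0000 + 6.0622) = (3.5000, 6.0622)
link 1: phi[1] = 60 + -20 = 40 deg
  cos(40 deg) = 0.7660, sin(40 deg) = 0.6428
  joint[2] = (3.5000, 6.0622) + 1 * (0.7660, 0.6428) = (3.5000 + 0.7660, 6.0622 + 0.6428) = (4.2660, 6.7050)
link 2: phi[2] = 60 + -20 + -15 = 25 deg
  cos(25 deg) = 0.9063, sin(25 deg) = 0.4226
  joint[3] = (4.2660, 6.7050) + 7.5 * (0.9063, 0.4226) = (4.2660 + 6.7973, 6.7050 + 3.1696) = (11.0634, 9.8746)
link 3: phi[3] = 60 + -20 + -15 + -75 = -50 deg
  cos(-50 deg) = 0.6428, sin(-50 deg) = -0.7660
  joint[4] = (11.0634, 9.8746) + 4.2 * (0.6428, -0.7660) = (11.0634 + 2.6997, 9.8746 + -3.2174) = (13.7631, 6.6572)
End effector: (13.7631, 6.6572)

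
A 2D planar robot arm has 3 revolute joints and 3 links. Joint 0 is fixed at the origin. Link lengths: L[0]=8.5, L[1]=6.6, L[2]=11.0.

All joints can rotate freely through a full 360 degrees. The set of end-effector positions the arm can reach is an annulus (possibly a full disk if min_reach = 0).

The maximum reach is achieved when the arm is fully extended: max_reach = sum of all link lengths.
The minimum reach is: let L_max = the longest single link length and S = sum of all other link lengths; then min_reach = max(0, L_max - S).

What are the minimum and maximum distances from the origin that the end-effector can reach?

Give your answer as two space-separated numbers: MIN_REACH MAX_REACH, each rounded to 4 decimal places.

Answer: 0.0000 26.1000

Derivation:
Link lengths: [8.5, 6.6, 11.0]
max_reach = 8.5 + 6.6 + 11 = 26.1
L_max = max([8.5, 6.6, 11.0]) = 11
S (sum of others) = 26.1 - 11 = 15.1
min_reach = max(0, 11 - 15.1) = max(0, -4.1) = 0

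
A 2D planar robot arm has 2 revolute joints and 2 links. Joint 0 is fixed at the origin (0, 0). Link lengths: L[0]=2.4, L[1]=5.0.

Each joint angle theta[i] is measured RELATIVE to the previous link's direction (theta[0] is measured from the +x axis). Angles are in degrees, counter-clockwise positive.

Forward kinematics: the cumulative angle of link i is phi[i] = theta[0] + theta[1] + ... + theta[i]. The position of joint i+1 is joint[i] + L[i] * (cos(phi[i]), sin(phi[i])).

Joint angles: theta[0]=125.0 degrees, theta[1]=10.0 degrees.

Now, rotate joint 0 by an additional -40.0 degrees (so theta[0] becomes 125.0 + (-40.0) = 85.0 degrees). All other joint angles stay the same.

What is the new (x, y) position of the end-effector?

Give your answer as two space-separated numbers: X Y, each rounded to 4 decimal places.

joint[0] = (0.0000, 0.0000)  (base)
link 0: phi[0] = 85 = 85 deg
  cos(85 deg) = 0.0872, sin(85 deg) = 0.9962
  joint[1] = (0.0000, 0.0000) + 2.4 * (0.0872, 0.9962) = (0.0000 + 0.2092, 0.0000 + 2.3909) = (0.2092, 2.3909)
link 1: phi[1] = 85 + 10 = 95 deg
  cos(95 deg) = -0.0872, sin(95 deg) = 0.9962
  joint[2] = (0.2092, 2.3909) + 5 * (-0.0872, 0.9962) = (0.2092 + -0.4358, 2.3909 + 4.9810) = (-0.2266, 7.3718)
End effector: (-0.2266, 7.3718)

Answer: -0.2266 7.3718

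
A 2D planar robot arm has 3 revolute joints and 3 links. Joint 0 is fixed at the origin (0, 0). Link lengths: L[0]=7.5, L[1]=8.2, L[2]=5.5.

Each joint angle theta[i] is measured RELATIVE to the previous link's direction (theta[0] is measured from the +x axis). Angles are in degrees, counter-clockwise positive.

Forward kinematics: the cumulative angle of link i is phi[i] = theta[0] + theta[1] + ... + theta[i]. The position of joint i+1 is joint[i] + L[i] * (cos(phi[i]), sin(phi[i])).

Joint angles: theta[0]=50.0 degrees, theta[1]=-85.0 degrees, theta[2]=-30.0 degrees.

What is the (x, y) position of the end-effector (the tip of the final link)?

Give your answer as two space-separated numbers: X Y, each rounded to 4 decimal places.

joint[0] = (0.0000, 0.0000)  (base)
link 0: phi[0] = 50 = 50 deg
  cos(50 deg) = 0.6428, sin(50 deg) = 0.7660
  joint[1] = (0.0000, 0.0000) + 7.5 * (0.6428, 0.7660) = (0.0000 + 4.8209, 0.0000 + 5.7453) = (4.8209, 5.7453)
link 1: phi[1] = 50 + -85 = -35 deg
  cos(-35 deg) = 0.8192, sin(-35 deg) = -0.5736
  joint[2] = (4.8209, 5.7453) + 8.2 * (0.8192, -0.5736) = (4.8209 + 6.7170, 5.7453 + -4.7033) = (11.5380, 1.0420)
link 2: phi[2] = 50 + -85 + -30 = -65 deg
  cos(-65 deg) = 0.4226, sin(-65 deg) = -0.9063
  joint[3] = (11.5380, 1.0420) + 5.5 * (0.4226, -0.9063) = (11.5380 + 2.3244, 1.0420 + -4.9847) = (13.8624, -3.9427)
End effector: (13.8624, -3.9427)

Answer: 13.8624 -3.9427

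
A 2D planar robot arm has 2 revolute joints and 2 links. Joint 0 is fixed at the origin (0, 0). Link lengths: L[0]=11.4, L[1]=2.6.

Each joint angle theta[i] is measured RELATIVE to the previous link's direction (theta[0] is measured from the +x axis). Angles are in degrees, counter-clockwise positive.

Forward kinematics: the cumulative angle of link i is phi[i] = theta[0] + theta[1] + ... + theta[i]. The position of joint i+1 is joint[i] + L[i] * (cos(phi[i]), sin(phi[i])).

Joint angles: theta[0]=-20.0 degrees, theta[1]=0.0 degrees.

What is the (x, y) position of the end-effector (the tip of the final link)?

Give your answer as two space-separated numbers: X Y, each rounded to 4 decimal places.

joint[0] = (0.0000, 0.0000)  (base)
link 0: phi[0] = -20 = -20 deg
  cos(-20 deg) = 0.9397, sin(-20 deg) = -0.3420
  joint[1] = (0.0000, 0.0000) + 11.4 * (0.9397, -0.3420) = (0.0000 + 10.7125, 0.0000 + -3.8990) = (10.7125, -3.8990)
link 1: phi[1] = -20 + 0 = -20 deg
  cos(-20 deg) = 0.9397, sin(-20 deg) = -0.3420
  joint[2] = (10.7125, -3.8990) + 2.6 * (0.9397, -0.3420) = (10.7125 + 2.4432, -3.8990 + -0.8893) = (13.1557, -4.7883)
End effector: (13.1557, -4.7883)

Answer: 13.1557 -4.7883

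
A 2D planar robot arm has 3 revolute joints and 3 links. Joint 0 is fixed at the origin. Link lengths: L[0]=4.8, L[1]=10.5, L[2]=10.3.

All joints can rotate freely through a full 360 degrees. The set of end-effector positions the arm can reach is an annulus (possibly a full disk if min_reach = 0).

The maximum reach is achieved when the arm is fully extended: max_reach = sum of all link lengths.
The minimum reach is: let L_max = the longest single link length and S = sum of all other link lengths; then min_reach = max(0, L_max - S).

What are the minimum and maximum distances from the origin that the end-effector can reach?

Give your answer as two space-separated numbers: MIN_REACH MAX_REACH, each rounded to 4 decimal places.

Answer: 0.0000 25.6000

Derivation:
Link lengths: [4.8, 10.5, 10.3]
max_reach = 4.8 + 10.5 + 10.3 = 25.6
L_max = max([4.8, 10.5, 10.3]) = 10.5
S (sum of others) = 25.6 - 10.5 = 15.1
min_reach = max(0, 10.5 - 15.1) = max(0, -4.6) = 0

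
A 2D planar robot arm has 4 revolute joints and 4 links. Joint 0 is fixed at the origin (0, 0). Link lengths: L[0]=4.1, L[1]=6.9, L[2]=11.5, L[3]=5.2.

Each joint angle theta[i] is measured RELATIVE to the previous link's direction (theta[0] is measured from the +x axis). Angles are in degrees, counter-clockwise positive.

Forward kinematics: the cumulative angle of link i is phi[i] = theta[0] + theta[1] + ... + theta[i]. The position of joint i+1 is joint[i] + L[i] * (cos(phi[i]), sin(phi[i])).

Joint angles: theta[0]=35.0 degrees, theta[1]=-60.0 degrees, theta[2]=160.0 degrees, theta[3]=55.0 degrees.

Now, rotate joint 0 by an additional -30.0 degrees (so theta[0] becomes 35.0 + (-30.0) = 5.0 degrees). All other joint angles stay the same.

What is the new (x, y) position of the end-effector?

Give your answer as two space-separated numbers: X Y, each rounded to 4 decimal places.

Answer: 0.1793 7.5918

Derivation:
joint[0] = (0.0000, 0.0000)  (base)
link 0: phi[0] = 5 = 5 deg
  cos(5 deg) = 0.9962, sin(5 deg) = 0.0872
  joint[1] = (0.0000, 0.0000) + 4.1 * (0.9962, 0.0872) = (0.0000 + 4.0844, 0.0000 + 0.3573) = (4.0844, 0.3573)
link 1: phi[1] = 5 + -60 = -55 deg
  cos(-55 deg) = 0.5736, sin(-55 deg) = -0.8192
  joint[2] = (4.0844, 0.3573) + 6.9 * (0.5736, -0.8192) = (4.0844 + 3.9577, 0.3573 + -5.6521) = (8.0421, -5.2948)
link 2: phi[2] = 5 + -60 + 160 = 105 deg
  cos(105 deg) = -0.2588, sin(105 deg) = 0.9659
  joint[3] = (8.0421, -5.2948) + 11.5 * (-0.2588, 0.9659) = (8.0421 + -2.9764, -5.2948 + 11.1081) = (5.0657, 5.8133)
link 3: phi[3] = 5 + -60 + 160 + 55 = 160 deg
  cos(160 deg) = -0.9397, sin(160 deg) = 0.3420
  joint[4] = (5.0657, 5.8133) + 5.2 * (-0.9397, 0.3420) = (5.0657 + -4.8864, 5.8133 + 1.7785) = (0.1793, 7.5918)
End effector: (0.1793, 7.5918)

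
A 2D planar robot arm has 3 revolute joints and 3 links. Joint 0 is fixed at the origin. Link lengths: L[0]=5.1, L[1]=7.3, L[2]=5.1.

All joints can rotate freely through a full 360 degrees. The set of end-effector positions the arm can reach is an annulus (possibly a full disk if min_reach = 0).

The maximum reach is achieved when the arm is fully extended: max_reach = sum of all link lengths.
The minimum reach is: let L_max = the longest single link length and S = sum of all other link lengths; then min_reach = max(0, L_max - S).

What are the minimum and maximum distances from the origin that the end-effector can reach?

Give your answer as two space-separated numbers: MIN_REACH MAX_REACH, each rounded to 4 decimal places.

Link lengths: [5.1, 7.3, 5.1]
max_reach = 5.1 + 7.3 + 5.1 = 17.5
L_max = max([5.1, 7.3, 5.1]) = 7.3
S (sum of others) = 17.5 - 7.3 = 10.2
min_reach = max(0, 7.3 - 10.2) = max(0, -2.9) = 0

Answer: 0.0000 17.5000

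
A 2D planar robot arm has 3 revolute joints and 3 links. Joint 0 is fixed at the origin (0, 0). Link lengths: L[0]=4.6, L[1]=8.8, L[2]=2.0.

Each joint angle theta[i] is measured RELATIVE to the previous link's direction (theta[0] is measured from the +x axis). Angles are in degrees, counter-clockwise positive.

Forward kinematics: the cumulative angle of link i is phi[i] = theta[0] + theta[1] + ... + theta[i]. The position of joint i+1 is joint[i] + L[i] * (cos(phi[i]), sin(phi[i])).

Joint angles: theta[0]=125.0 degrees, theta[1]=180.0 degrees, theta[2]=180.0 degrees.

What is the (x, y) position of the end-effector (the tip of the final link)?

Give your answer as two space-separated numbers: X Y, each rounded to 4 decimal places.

Answer: 1.2619 -1.8021

Derivation:
joint[0] = (0.0000, 0.0000)  (base)
link 0: phi[0] = 125 = 125 deg
  cos(125 deg) = -0.5736, sin(125 deg) = 0.8192
  joint[1] = (0.0000, 0.0000) + 4.6 * (-0.5736, 0.8192) = (0.0000 + -2.6385, 0.0000 + 3.7681) = (-2.6385, 3.7681)
link 1: phi[1] = 125 + 180 = 305 deg
  cos(305 deg) = 0.5736, sin(305 deg) = -0.8192
  joint[2] = (-2.6385, 3.7681) + 8.8 * (0.5736, -0.8192) = (-2.6385 + 5.0475, 3.7681 + -7.2085) = (2.4090, -3.4404)
link 2: phi[2] = 125 + 180 + 180 = 485 deg
  cos(485 deg) = -0.5736, sin(485 deg) = 0.8192
  joint[3] = (2.4090, -3.4404) + 2 * (-0.5736, 0.8192) = (2.4090 + -1.1472, -3.4404 + 1.6383) = (1.2619, -1.8021)
End effector: (1.2619, -1.8021)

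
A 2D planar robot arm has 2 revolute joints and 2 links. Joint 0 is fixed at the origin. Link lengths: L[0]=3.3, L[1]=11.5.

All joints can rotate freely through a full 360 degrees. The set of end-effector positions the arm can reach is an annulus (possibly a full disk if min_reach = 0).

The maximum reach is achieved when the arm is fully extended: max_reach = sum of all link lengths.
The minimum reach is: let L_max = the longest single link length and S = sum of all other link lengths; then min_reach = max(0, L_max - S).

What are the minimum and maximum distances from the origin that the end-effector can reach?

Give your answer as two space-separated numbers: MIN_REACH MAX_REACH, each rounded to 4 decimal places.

Link lengths: [3.3, 11.5]
max_reach = 3.3 + 11.5 = 14.8
L_max = max([3.3, 11.5]) = 11.5
S (sum of others) = 14.8 - 11.5 = 3.3
min_reach = max(0, 11.5 - 3.3) = max(0, 8.2) = 8.2

Answer: 8.2000 14.8000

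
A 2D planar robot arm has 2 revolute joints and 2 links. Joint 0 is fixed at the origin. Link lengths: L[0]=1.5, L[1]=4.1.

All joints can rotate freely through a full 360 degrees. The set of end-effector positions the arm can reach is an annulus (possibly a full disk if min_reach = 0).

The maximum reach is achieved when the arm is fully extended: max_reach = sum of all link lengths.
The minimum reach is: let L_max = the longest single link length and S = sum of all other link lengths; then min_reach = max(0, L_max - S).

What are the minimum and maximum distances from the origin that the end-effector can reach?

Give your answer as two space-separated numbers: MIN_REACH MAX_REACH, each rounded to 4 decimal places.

Link lengths: [1.5, 4.1]
max_reach = 1.5 + 4.1 = 5.6
L_max = max([1.5, 4.1]) = 4.1
S (sum of others) = 5.6 - 4.1 = 1.5
min_reach = max(0, 4.1 - 1.5) = max(0, 2.6) = 2.6

Answer: 2.6000 5.6000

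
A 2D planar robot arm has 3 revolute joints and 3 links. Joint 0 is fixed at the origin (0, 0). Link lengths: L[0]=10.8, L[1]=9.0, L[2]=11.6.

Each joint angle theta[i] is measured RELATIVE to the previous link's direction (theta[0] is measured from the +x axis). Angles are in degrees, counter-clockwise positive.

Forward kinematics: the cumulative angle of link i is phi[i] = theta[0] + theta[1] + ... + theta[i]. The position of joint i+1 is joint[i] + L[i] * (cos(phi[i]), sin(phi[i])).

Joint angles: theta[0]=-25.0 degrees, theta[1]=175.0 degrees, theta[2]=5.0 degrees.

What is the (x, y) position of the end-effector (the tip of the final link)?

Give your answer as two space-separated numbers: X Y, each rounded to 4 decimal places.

joint[0] = (0.0000, 0.0000)  (base)
link 0: phi[0] = -25 = -25 deg
  cos(-25 deg) = 0.9063, sin(-25 deg) = -0.4226
  joint[1] = (0.0000, 0.0000) + 10.8 * (0.9063, -0.4226) = (0.0000 + 9.7881, 0.0000 + -4.5643) = (9.7881, -4.5643)
link 1: phi[1] = -25 + 175 = 150 deg
  cos(150 deg) = -0.8660, sin(150 deg) = 0.5000
  joint[2] = (9.7881, -4.5643) + 9 * (-0.8660, 0.5000) = (9.7881 + -7.7942, -4.5643 + 4.5000) = (1.9939, -0.0643)
link 2: phi[2] = -25 + 175 + 5 = 155 deg
  cos(155 deg) = -0.9063, sin(155 deg) = 0.4226
  joint[3] = (1.9939, -0.0643) + 11.6 * (-0.9063, 0.4226) = (1.9939 + -10.5132, -0.0643 + 4.9024) = (-8.5193, 4.8381)
End effector: (-8.5193, 4.8381)

Answer: -8.5193 4.8381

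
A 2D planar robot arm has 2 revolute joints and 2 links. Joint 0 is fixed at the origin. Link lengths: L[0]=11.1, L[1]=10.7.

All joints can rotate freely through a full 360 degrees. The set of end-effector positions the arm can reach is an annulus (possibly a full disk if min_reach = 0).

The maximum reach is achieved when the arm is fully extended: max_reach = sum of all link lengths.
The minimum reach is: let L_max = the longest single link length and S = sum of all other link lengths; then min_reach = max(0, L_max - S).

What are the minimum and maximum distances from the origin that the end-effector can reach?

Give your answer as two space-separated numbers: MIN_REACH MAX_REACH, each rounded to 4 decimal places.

Answer: 0.4000 21.8000

Derivation:
Link lengths: [11.1, 10.7]
max_reach = 11.1 + 10.7 = 21.8
L_max = max([11.1, 10.7]) = 11.1
S (sum of others) = 21.8 - 11.1 = 10.7
min_reach = max(0, 11.1 - 10.7) = max(0, 0.4) = 0.4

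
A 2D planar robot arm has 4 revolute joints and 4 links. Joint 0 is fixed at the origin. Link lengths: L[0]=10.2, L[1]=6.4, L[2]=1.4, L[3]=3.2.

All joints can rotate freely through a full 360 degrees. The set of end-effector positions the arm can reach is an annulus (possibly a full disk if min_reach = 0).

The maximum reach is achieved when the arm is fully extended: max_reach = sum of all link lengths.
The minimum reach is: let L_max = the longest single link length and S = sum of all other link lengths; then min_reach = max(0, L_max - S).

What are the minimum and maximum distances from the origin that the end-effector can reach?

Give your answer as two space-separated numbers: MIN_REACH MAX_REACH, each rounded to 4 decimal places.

Answer: 0.0000 21.2000

Derivation:
Link lengths: [10.2, 6.4, 1.4, 3.2]
max_reach = 10.2 + 6.4 + 1.4 + 3.2 = 21.2
L_max = max([10.2, 6.4, 1.4, 3.2]) = 10.2
S (sum of others) = 21.2 - 10.2 = 11
min_reach = max(0, 10.2 - 11) = max(0, -0.8) = 0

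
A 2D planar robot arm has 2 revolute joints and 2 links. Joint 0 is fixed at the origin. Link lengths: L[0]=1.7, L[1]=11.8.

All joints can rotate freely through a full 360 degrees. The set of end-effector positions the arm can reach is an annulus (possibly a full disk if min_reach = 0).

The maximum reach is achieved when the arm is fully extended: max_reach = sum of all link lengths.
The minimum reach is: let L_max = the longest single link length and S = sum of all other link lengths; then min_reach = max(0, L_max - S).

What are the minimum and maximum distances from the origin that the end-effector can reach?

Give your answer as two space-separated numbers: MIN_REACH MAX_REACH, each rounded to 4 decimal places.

Link lengths: [1.7, 11.8]
max_reach = 1.7 + 11.8 = 13.5
L_max = max([1.7, 11.8]) = 11.8
S (sum of others) = 13.5 - 11.8 = 1.7
min_reach = max(0, 11.8 - 1.7) = max(0, 10.1) = 10.1

Answer: 10.1000 13.5000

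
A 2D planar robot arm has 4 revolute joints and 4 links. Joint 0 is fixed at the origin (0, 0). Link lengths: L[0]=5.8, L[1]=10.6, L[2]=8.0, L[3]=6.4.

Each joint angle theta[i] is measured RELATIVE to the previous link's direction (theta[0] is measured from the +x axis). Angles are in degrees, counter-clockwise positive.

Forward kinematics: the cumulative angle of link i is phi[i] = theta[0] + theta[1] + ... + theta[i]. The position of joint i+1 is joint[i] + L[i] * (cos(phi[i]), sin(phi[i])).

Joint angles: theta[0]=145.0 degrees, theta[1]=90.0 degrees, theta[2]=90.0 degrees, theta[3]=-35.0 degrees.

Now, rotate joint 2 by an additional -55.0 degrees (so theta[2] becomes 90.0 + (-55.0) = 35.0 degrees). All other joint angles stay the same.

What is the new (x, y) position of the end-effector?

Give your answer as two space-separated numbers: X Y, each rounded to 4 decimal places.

joint[0] = (0.0000, 0.0000)  (base)
link 0: phi[0] = 145 = 145 deg
  cos(145 deg) = -0.8192, sin(145 deg) = 0.5736
  joint[1] = (0.0000, 0.0000) + 5.8 * (-0.8192, 0.5736) = (0.0000 + -4.7511, 0.0000 + 3.3267) = (-4.7511, 3.3267)
link 1: phi[1] = 145 + 90 = 235 deg
  cos(235 deg) = -0.5736, sin(235 deg) = -0.8192
  joint[2] = (-4.7511, 3.3267) + 10.6 * (-0.5736, -0.8192) = (-4.7511 + -6.0799, 3.3267 + -8.6830) = (-10.8310, -5.3563)
link 2: phi[2] = 145 + 90 + 35 = 270 deg
  cos(270 deg) = -0.0000, sin(270 deg) = -1.0000
  joint[3] = (-10.8310, -5.3563) + 8 * (-0.0000, -1.0000) = (-10.8310 + -0.0000, -5.3563 + -8.0000) = (-10.8310, -13.3563)
link 3: phi[3] = 145 + 90 + 35 + -35 = 235 deg
  cos(235 deg) = -0.5736, sin(235 deg) = -0.8192
  joint[4] = (-10.8310, -13.3563) + 6.4 * (-0.5736, -0.8192) = (-10.8310 + -3.6709, -13.3563 + -5.2426) = (-14.5019, -18.5988)
End effector: (-14.5019, -18.5988)

Answer: -14.5019 -18.5988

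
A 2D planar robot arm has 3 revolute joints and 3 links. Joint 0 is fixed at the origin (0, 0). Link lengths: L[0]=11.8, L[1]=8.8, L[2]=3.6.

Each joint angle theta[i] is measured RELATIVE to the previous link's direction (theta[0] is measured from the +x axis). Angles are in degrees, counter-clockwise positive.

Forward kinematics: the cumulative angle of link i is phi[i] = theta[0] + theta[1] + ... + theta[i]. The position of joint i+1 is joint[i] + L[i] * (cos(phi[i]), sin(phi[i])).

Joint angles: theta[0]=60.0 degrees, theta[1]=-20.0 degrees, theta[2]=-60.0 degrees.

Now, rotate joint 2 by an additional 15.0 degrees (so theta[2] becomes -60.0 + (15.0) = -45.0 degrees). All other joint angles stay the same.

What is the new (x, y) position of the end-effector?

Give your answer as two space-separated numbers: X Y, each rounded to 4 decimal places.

Answer: 16.2275 15.5619

Derivation:
joint[0] = (0.0000, 0.0000)  (base)
link 0: phi[0] = 60 = 60 deg
  cos(60 deg) = 0.5000, sin(60 deg) = 0.8660
  joint[1] = (0.0000, 0.0000) + 11.8 * (0.5000, 0.8660) = (0.0000 + 5.9000, 0.0000 + 10.2191) = (5.9000, 10.2191)
link 1: phi[1] = 60 + -20 = 40 deg
  cos(40 deg) = 0.7660, sin(40 deg) = 0.6428
  joint[2] = (5.9000, 10.2191) + 8.8 * (0.7660, 0.6428) = (5.9000 + 6.7412, 10.2191 + 5.6565) = (12.6412, 15.8756)
link 2: phi[2] = 60 + -20 + -45 = -5 deg
  cos(-5 deg) = 0.9962, sin(-5 deg) = -0.0872
  joint[3] = (12.6412, 15.8756) + 3.6 * (0.9962, -0.0872) = (12.6412 + 3.5863, 15.8756 + -0.3138) = (16.2275, 15.5619)
End effector: (16.2275, 15.5619)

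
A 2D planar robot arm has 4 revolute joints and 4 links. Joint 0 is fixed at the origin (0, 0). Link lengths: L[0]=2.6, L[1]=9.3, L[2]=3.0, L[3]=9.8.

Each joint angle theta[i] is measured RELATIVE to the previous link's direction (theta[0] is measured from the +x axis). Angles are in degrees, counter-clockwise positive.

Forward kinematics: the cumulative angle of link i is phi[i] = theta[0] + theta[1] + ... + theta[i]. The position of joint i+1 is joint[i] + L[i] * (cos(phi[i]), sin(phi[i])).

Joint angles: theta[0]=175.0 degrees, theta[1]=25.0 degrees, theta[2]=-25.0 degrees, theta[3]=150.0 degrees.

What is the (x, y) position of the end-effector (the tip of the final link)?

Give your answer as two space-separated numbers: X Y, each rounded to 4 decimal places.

Answer: -6.2901 -8.3138

Derivation:
joint[0] = (0.0000, 0.0000)  (base)
link 0: phi[0] = 175 = 175 deg
  cos(175 deg) = -0.9962, sin(175 deg) = 0.0872
  joint[1] = (0.0000, 0.0000) + 2.6 * (-0.9962, 0.0872) = (0.0000 + -2.5901, 0.0000 + 0.2266) = (-2.5901, 0.2266)
link 1: phi[1] = 175 + 25 = 200 deg
  cos(200 deg) = -0.9397, sin(200 deg) = -0.3420
  joint[2] = (-2.5901, 0.2266) + 9.3 * (-0.9397, -0.3420) = (-2.5901 + -8.7391, 0.2266 + -3.1808) = (-11.3292, -2.9542)
link 2: phi[2] = 175 + 25 + -25 = 175 deg
  cos(175 deg) = -0.9962, sin(175 deg) = 0.0872
  joint[3] = (-11.3292, -2.9542) + 3 * (-0.9962, 0.0872) = (-11.3292 + -2.9886, -2.9542 + 0.2615) = (-14.3178, -2.6927)
link 3: phi[3] = 175 + 25 + -25 + 150 = 325 deg
  cos(325 deg) = 0.8192, sin(325 deg) = -0.5736
  joint[4] = (-14.3178, -2.6927) + 9.8 * (0.8192, -0.5736) = (-14.3178 + 8.0277, -2.6927 + -5.6210) = (-6.2901, -8.3138)
End effector: (-6.2901, -8.3138)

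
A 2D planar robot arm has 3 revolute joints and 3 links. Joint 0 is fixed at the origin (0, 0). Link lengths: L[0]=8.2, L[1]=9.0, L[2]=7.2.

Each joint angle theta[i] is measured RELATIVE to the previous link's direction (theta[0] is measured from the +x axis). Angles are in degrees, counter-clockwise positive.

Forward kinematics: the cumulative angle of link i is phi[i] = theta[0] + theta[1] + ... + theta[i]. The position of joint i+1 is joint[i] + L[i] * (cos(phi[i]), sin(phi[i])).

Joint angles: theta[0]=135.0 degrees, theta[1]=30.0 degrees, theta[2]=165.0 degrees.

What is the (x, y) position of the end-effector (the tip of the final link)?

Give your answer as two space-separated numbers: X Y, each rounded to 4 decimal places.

Answer: -8.2562 4.5276

Derivation:
joint[0] = (0.0000, 0.0000)  (base)
link 0: phi[0] = 135 = 135 deg
  cos(135 deg) = -0.7071, sin(135 deg) = 0.7071
  joint[1] = (0.0000, 0.0000) + 8.2 * (-0.7071, 0.7071) = (0.0000 + -5.7983, 0.0000 + 5.7983) = (-5.7983, 5.7983)
link 1: phi[1] = 135 + 30 = 165 deg
  cos(165 deg) = -0.9659, sin(165 deg) = 0.2588
  joint[2] = (-5.7983, 5.7983) + 9 * (-0.9659, 0.2588) = (-5.7983 + -8.6933, 5.7983 + 2.3294) = (-14.4916, 8.1276)
link 2: phi[2] = 135 + 30 + 165 = 330 deg
  cos(330 deg) = 0.8660, sin(330 deg) = -0.5000
  joint[3] = (-14.4916, 8.1276) + 7.2 * (0.8660, -0.5000) = (-14.4916 + 6.2354, 8.1276 + -3.6000) = (-8.2562, 4.5276)
End effector: (-8.2562, 4.5276)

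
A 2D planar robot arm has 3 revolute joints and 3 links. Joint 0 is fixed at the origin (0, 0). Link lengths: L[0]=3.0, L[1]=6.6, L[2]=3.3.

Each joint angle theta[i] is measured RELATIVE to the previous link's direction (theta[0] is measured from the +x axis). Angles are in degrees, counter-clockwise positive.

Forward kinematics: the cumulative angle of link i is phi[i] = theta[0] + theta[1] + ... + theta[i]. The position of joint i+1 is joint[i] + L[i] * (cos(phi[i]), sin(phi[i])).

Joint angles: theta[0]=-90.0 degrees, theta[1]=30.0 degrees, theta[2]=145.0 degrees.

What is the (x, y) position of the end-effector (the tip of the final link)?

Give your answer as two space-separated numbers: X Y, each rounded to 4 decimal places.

joint[0] = (0.0000, 0.0000)  (base)
link 0: phi[0] = -90 = -90 deg
  cos(-90 deg) = 0.0000, sin(-90 deg) = -1.0000
  joint[1] = (0.0000, 0.0000) + 3 * (0.0000, -1.0000) = (0.0000 + 0.0000, 0.0000 + -3.0000) = (0.0000, -3.0000)
link 1: phi[1] = -90 + 30 = -60 deg
  cos(-60 deg) = 0.5000, sin(-60 deg) = -0.8660
  joint[2] = (0.0000, -3.0000) + 6.6 * (0.5000, -0.8660) = (0.0000 + 3.3000, -3.0000 + -5.7158) = (3.3000, -8.7158)
link 2: phi[2] = -90 + 30 + 145 = 85 deg
  cos(85 deg) = 0.0872, sin(85 deg) = 0.9962
  joint[3] = (3.3000, -8.7158) + 3.3 * (0.0872, 0.9962) = (3.3000 + 0.2876, -8.7158 + 3.2874) = (3.5876, -5.4283)
End effector: (3.5876, -5.4283)

Answer: 3.5876 -5.4283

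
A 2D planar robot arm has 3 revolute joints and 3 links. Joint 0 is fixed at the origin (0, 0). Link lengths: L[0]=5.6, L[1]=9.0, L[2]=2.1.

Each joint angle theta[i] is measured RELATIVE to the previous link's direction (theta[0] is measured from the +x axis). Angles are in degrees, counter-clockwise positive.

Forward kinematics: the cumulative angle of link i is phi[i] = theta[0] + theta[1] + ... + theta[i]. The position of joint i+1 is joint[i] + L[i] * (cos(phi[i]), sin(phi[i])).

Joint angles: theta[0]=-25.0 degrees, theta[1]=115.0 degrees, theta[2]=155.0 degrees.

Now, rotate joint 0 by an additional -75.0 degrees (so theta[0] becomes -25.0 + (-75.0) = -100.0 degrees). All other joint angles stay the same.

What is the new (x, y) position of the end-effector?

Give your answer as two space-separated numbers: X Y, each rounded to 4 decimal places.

joint[0] = (0.0000, 0.0000)  (base)
link 0: phi[0] = -100 = -100 deg
  cos(-100 deg) = -0.1736, sin(-100 deg) = -0.9848
  joint[1] = (0.0000, 0.0000) + 5.6 * (-0.1736, -0.9848) = (0.0000 + -0.9724, 0.0000 + -5.5149) = (-0.9724, -5.5149)
link 1: phi[1] = -100 + 115 = 15 deg
  cos(15 deg) = 0.9659, sin(15 deg) = 0.2588
  joint[2] = (-0.9724, -5.5149) + 9 * (0.9659, 0.2588) = (-0.9724 + 8.6933, -5.5149 + 2.3294) = (7.7209, -3.1856)
link 2: phi[2] = -100 + 115 + 155 = 170 deg
  cos(170 deg) = -0.9848, sin(170 deg) = 0.1736
  joint[3] = (7.7209, -3.1856) + 2.1 * (-0.9848, 0.1736) = (7.7209 + -2.0681, -3.1856 + 0.3647) = (5.6528, -2.8209)
End effector: (5.6528, -2.8209)

Answer: 5.6528 -2.8209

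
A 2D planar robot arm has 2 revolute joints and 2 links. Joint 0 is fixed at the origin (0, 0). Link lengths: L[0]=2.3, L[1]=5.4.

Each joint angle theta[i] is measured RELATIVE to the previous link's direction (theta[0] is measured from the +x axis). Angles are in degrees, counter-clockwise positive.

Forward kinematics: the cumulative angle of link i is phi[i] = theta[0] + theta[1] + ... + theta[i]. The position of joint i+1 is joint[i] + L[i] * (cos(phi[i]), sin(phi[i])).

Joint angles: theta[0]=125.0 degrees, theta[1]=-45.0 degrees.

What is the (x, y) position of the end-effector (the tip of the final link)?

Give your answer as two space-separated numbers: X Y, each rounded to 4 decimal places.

Answer: -0.3815 7.2020

Derivation:
joint[0] = (0.0000, 0.0000)  (base)
link 0: phi[0] = 125 = 125 deg
  cos(125 deg) = -0.5736, sin(125 deg) = 0.8192
  joint[1] = (0.0000, 0.0000) + 2.3 * (-0.5736, 0.8192) = (0.0000 + -1.3192, 0.0000 + 1.8840) = (-1.3192, 1.8840)
link 1: phi[1] = 125 + -45 = 80 deg
  cos(80 deg) = 0.1736, sin(80 deg) = 0.9848
  joint[2] = (-1.3192, 1.8840) + 5.4 * (0.1736, 0.9848) = (-1.3192 + 0.9377, 1.8840 + 5.3180) = (-0.3815, 7.2020)
End effector: (-0.3815, 7.2020)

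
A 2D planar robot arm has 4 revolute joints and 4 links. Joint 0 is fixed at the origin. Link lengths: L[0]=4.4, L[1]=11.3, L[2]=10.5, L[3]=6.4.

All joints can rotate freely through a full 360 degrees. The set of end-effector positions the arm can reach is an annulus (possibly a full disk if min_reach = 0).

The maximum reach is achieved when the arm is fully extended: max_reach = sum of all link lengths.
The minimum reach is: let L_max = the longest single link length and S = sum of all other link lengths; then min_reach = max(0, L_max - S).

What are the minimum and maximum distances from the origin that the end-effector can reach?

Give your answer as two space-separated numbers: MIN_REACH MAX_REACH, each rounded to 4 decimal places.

Link lengths: [4.4, 11.3, 10.5, 6.4]
max_reach = 4.4 + 11.3 + 10.5 + 6.4 = 32.6
L_max = max([4.4, 11.3, 10.5, 6.4]) = 11.3
S (sum of others) = 32.6 - 11.3 = 21.3
min_reach = max(0, 11.3 - 21.3) = max(0, -10) = 0

Answer: 0.0000 32.6000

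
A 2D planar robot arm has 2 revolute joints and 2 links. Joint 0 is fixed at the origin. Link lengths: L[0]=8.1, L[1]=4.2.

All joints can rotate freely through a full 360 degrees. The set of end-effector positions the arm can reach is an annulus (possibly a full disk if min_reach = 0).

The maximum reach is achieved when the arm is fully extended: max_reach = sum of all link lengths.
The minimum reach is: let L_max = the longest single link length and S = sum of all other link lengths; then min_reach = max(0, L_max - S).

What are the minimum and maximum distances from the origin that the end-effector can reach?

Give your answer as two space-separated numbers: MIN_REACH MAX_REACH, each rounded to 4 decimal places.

Link lengths: [8.1, 4.2]
max_reach = 8.1 + 4.2 = 12.3
L_max = max([8.1, 4.2]) = 8.1
S (sum of others) = 12.3 - 8.1 = 4.2
min_reach = max(0, 8.1 - 4.2) = max(0, 3.9) = 3.9

Answer: 3.9000 12.3000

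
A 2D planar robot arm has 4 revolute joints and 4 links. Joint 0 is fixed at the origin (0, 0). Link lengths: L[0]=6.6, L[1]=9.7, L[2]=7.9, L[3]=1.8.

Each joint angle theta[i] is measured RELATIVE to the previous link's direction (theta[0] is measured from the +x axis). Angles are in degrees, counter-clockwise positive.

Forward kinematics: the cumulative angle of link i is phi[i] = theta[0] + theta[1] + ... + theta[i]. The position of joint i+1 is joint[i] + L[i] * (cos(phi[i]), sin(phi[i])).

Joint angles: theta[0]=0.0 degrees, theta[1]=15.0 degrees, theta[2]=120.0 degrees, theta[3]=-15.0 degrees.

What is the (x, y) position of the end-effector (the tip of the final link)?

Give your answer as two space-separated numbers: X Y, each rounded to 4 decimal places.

joint[0] = (0.0000, 0.0000)  (base)
link 0: phi[0] = 0 = 0 deg
  cos(0 deg) = 1.0000, sin(0 deg) = 0.0000
  joint[1] = (0.0000, 0.0000) + 6.6 * (1.0000, 0.0000) = (0.0000 + 6.6000, 0.0000 + 0.0000) = (6.6000, 0.0000)
link 1: phi[1] = 0 + 15 = 15 deg
  cos(15 deg) = 0.9659, sin(15 deg) = 0.2588
  joint[2] = (6.6000, 0.0000) + 9.7 * (0.9659, 0.2588) = (6.6000 + 9.3695, 0.0000 + 2.5105) = (15.9695, 2.5105)
link 2: phi[2] = 0 + 15 + 120 = 135 deg
  cos(135 deg) = -0.7071, sin(135 deg) = 0.7071
  joint[3] = (15.9695, 2.5105) + 7.9 * (-0.7071, 0.7071) = (15.9695 + -5.5861, 2.5105 + 5.5861) = (10.3833, 8.0967)
link 3: phi[3] = 0 + 15 + 120 + -15 = 120 deg
  cos(120 deg) = -0.5000, sin(120 deg) = 0.8660
  joint[4] = (10.3833, 8.0967) + 1.8 * (-0.5000, 0.8660) = (10.3833 + -0.9000, 8.0967 + 1.5588) = (9.4833, 9.6555)
End effector: (9.4833, 9.6555)

Answer: 9.4833 9.6555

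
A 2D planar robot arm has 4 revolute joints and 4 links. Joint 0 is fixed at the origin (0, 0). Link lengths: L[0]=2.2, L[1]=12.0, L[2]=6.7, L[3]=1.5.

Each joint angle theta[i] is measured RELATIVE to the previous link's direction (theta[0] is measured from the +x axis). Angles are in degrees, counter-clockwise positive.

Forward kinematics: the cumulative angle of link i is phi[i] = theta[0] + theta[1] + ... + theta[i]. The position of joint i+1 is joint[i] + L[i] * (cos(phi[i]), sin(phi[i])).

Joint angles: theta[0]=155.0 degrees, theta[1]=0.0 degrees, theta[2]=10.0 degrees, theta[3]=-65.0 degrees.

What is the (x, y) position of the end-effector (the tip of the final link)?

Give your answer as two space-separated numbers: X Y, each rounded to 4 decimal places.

Answer: -19.6017 9.2125

Derivation:
joint[0] = (0.0000, 0.0000)  (base)
link 0: phi[0] = 155 = 155 deg
  cos(155 deg) = -0.9063, sin(155 deg) = 0.4226
  joint[1] = (0.0000, 0.0000) + 2.2 * (-0.9063, 0.4226) = (0.0000 + -1.9939, 0.0000 + 0.9298) = (-1.9939, 0.9298)
link 1: phi[1] = 155 + 0 = 155 deg
  cos(155 deg) = -0.9063, sin(155 deg) = 0.4226
  joint[2] = (-1.9939, 0.9298) + 12 * (-0.9063, 0.4226) = (-1.9939 + -10.8757, 0.9298 + 5.0714) = (-12.8696, 6.0012)
link 2: phi[2] = 155 + 0 + 10 = 165 deg
  cos(165 deg) = -0.9659, sin(165 deg) = 0.2588
  joint[3] = (-12.8696, 6.0012) + 6.7 * (-0.9659, 0.2588) = (-12.8696 + -6.4717, 6.0012 + 1.7341) = (-19.3413, 7.7353)
link 3: phi[3] = 155 + 0 + 10 + -65 = 100 deg
  cos(100 deg) = -0.1736, sin(100 deg) = 0.9848
  joint[4] = (-19.3413, 7.7353) + 1.5 * (-0.1736, 0.9848) = (-19.3413 + -0.2605, 7.7353 + 1.4772) = (-19.6017, 9.2125)
End effector: (-19.6017, 9.2125)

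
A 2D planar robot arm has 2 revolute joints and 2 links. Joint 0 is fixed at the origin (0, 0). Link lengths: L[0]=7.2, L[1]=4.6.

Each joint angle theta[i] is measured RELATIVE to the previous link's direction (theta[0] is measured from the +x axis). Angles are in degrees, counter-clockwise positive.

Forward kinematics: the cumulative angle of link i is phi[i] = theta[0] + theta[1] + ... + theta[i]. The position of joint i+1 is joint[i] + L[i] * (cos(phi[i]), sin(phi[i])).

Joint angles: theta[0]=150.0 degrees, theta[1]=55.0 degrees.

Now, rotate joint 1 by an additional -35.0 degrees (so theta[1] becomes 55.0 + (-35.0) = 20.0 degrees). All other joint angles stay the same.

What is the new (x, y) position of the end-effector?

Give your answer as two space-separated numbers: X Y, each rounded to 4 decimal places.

joint[0] = (0.0000, 0.0000)  (base)
link 0: phi[0] = 150 = 150 deg
  cos(150 deg) = -0.8660, sin(150 deg) = 0.5000
  joint[1] = (0.0000, 0.0000) + 7.2 * (-0.8660, 0.5000) = (0.0000 + -6.2354, 0.0000 + 3.6000) = (-6.2354, 3.6000)
link 1: phi[1] = 150 + 20 = 170 deg
  cos(170 deg) = -0.9848, sin(170 deg) = 0.1736
  joint[2] = (-6.2354, 3.6000) + 4.6 * (-0.9848, 0.1736) = (-6.2354 + -4.5301, 3.6000 + 0.7988) = (-10.7655, 4.3988)
End effector: (-10.7655, 4.3988)

Answer: -10.7655 4.3988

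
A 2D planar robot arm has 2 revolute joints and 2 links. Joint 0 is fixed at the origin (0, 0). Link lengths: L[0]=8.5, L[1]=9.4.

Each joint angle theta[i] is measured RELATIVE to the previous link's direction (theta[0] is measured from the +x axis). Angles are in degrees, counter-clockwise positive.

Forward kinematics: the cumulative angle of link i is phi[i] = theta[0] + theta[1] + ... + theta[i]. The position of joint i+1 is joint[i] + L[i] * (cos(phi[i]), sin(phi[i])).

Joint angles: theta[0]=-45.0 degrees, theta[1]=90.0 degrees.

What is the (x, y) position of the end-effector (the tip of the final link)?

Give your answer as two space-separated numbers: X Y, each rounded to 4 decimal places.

joint[0] = (0.0000, 0.0000)  (base)
link 0: phi[0] = -45 = -45 deg
  cos(-45 deg) = 0.7071, sin(-45 deg) = -0.7071
  joint[1] = (0.0000, 0.0000) + 8.5 * (0.7071, -0.7071) = (0.0000 + 6.0104, 0.0000 + -6.0104) = (6.0104, -6.0104)
link 1: phi[1] = -45 + 90 = 45 deg
  cos(45 deg) = 0.7071, sin(45 deg) = 0.7071
  joint[2] = (6.0104, -6.0104) + 9.4 * (0.7071, 0.7071) = (6.0104 + 6.6468, -6.0104 + 6.6468) = (12.6572, 0.6364)
End effector: (12.6572, 0.6364)

Answer: 12.6572 0.6364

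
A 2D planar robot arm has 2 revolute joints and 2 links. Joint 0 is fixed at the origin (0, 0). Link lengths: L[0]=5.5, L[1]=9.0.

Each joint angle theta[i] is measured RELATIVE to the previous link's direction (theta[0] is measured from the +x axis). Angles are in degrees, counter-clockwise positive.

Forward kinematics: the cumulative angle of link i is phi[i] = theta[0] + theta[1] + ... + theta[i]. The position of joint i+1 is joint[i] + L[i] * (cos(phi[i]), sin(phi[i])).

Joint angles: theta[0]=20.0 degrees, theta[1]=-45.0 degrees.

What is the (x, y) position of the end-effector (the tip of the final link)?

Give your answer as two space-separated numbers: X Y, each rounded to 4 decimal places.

Answer: 13.3251 -1.9225

Derivation:
joint[0] = (0.0000, 0.0000)  (base)
link 0: phi[0] = 20 = 20 deg
  cos(20 deg) = 0.9397, sin(20 deg) = 0.3420
  joint[1] = (0.0000, 0.0000) + 5.5 * (0.9397, 0.3420) = (0.0000 + 5.1683, 0.0000 + 1.8811) = (5.1683, 1.8811)
link 1: phi[1] = 20 + -45 = -25 deg
  cos(-25 deg) = 0.9063, sin(-25 deg) = -0.4226
  joint[2] = (5.1683, 1.8811) + 9 * (0.9063, -0.4226) = (5.1683 + 8.1568, 1.8811 + -3.8036) = (13.3251, -1.9225)
End effector: (13.3251, -1.9225)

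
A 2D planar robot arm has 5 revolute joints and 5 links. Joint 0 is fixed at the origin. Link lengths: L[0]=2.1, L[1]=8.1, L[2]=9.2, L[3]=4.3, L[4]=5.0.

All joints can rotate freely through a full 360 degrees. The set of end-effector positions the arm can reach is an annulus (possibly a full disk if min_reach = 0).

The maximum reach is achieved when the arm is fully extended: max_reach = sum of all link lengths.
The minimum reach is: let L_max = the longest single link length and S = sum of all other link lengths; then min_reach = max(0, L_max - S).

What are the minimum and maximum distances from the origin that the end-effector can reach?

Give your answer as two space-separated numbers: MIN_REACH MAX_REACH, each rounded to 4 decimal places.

Answer: 0.0000 28.7000

Derivation:
Link lengths: [2.1, 8.1, 9.2, 4.3, 5.0]
max_reach = 2.1 + 8.1 + 9.2 + 4.3 + 5 = 28.7
L_max = max([2.1, 8.1, 9.2, 4.3, 5.0]) = 9.2
S (sum of others) = 28.7 - 9.2 = 19.5
min_reach = max(0, 9.2 - 19.5) = max(0, -10.3) = 0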